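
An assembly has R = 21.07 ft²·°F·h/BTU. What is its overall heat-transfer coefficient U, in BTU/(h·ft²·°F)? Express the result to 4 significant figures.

U = 1/R = 1/21.07 = 0.047461

0.04746 BTU/(h·ft²·°F)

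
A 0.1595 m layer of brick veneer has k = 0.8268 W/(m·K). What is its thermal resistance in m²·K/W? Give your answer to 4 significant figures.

R = L/k = 0.1595/0.8268 = 0.19291 m²·K/W

0.1929 m²·K/W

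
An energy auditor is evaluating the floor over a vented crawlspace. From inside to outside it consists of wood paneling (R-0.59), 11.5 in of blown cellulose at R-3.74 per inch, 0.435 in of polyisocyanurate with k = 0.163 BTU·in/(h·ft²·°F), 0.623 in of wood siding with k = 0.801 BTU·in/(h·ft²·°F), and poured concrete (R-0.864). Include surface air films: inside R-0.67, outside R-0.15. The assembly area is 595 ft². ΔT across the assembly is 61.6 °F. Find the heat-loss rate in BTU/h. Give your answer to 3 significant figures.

752 BTU/h

11.5 × 3.74 = 43.01
0.435/0.163 = 2.669
0.623/0.801 = 0.7778
R_total = 0.67 + 0.59 + 43.01 + 2.669 + 0.7778 + 0.864 + 0.15 = 48.73 ft²·°F·h/BTU
Q = A·ΔT/R = 595 × 61.6 / 48.73 = 752.1 BTU/h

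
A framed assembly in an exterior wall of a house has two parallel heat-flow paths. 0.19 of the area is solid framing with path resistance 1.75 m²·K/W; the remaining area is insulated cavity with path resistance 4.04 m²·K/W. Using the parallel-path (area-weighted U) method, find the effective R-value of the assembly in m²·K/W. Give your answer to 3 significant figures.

U_eff = 0.81/4.04 + 0.19/1.75 = 0.2005 + 0.1086 = 0.3091
R_eff = 1/U_eff = 3.236 m²·K/W

3.24 m²·K/W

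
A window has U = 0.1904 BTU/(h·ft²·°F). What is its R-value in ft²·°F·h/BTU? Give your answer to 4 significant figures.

R = 1/U = 1/0.1904 = 5.2521

5.252 ft²·°F·h/BTU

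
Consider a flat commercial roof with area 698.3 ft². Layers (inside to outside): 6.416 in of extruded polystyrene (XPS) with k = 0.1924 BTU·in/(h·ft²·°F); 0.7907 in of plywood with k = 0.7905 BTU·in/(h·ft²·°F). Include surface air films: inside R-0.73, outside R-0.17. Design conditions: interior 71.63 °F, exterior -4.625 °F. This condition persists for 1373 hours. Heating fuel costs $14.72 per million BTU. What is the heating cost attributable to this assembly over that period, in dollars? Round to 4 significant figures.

6.416/0.1924 = 33.347
0.7907/0.7905 = 1.0003
R_total = 0.73 + 33.347 + 1.0003 + 0.17 = 35.247 ft²·°F·h/BTU
Q = 698.3 × (71.63 − (-4.625)) / 35.247 = 1510.7 BTU/h
E = 1510.7 × 1373 = 2074200 BTU
Cost = 2074200/10⁶ × 14.72 = $30.532

30.53 dollars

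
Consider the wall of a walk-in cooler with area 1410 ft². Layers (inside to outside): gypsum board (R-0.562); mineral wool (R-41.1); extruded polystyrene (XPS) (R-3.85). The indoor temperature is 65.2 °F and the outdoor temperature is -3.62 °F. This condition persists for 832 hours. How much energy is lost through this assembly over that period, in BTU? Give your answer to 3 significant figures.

R_total = 0.562 + 41.1 + 3.85 = 45.51 ft²·°F·h/BTU
Q = 1410 × (65.2 − (-3.62)) / 45.51 = 2132 BTU/h
E = 2132 × 832 = 1774000 BTU

1770000 BTU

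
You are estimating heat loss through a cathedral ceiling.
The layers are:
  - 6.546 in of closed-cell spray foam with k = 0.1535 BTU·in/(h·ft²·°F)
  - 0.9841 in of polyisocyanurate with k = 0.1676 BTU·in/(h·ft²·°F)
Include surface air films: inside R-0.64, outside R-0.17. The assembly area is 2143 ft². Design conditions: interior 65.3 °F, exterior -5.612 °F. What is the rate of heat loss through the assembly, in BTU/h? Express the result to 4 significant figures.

3081 BTU/h

6.546/0.1535 = 42.645
0.9841/0.1676 = 5.8717
R_total = 0.64 + 42.645 + 5.8717 + 0.17 = 49.327 ft²·°F·h/BTU
Q = A·ΔT/R = 2143 × (65.3 − (-5.612)) / 49.327 = 3080.8 BTU/h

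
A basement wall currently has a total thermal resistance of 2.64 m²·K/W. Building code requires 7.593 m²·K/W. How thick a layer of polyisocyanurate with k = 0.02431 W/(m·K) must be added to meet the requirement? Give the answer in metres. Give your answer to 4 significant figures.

0.1204 m

ΔR = 7.593 − 2.64 = 4.953 m²·K/W
L = ΔR × k = 4.953 × 0.02431 = 0.12041 m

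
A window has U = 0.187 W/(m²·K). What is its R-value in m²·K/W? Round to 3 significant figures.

R = 1/U = 1/0.187 = 5.348

5.35 m²·K/W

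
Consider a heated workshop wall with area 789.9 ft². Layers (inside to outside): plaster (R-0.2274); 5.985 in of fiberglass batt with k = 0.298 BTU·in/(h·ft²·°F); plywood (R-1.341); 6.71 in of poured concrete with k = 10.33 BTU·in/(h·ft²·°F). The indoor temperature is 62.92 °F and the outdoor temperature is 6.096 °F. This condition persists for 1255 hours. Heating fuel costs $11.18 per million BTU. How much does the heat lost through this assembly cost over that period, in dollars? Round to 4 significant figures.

5.985/0.298 = 20.084
6.71/10.33 = 0.64956
R_total = 0.2274 + 20.084 + 1.341 + 0.64956 = 22.302 ft²·°F·h/BTU
Q = 789.9 × (62.92 − 6.096) / 22.302 = 2012.6 BTU/h
E = 2012.6 × 1255 = 2525800 BTU
Cost = 2525800/10⁶ × 11.18 = $28.239

28.24 dollars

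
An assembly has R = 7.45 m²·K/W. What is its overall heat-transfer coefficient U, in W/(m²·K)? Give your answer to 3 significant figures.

U = 1/R = 1/7.45 = 0.1342

0.134 W/(m²·K)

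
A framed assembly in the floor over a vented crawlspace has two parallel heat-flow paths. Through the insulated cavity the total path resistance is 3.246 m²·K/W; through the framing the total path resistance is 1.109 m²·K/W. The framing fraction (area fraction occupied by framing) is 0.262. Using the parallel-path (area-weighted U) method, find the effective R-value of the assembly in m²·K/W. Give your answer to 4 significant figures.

2.157 m²·K/W

U_eff = 0.738/3.246 + 0.262/1.109 = 0.22736 + 0.23625 = 0.46361
R_eff = 1/U_eff = 2.157 m²·K/W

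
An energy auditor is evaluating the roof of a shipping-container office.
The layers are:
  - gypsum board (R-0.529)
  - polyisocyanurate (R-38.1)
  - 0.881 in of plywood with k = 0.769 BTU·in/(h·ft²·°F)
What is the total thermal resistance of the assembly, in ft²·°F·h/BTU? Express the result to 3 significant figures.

39.8 ft²·°F·h/BTU

0.881/0.769 = 1.146
R_total = 0.529 + 38.1 + 1.146 = 39.77 ft²·°F·h/BTU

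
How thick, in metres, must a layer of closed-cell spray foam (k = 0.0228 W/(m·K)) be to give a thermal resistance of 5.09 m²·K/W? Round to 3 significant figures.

L = R·k = 5.09 × 0.0228 = 0.1161 m

0.116 m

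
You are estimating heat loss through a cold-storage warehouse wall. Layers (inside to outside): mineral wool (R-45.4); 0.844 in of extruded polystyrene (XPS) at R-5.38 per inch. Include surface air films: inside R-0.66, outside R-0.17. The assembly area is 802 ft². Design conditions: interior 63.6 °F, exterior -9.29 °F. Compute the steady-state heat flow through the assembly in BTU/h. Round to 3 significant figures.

1150 BTU/h

0.844 × 5.38 = 4.541
R_total = 0.66 + 45.4 + 4.541 + 0.17 = 50.77 ft²·°F·h/BTU
Q = A·ΔT/R = 802 × (63.6 − (-9.29)) / 50.77 = 1151 BTU/h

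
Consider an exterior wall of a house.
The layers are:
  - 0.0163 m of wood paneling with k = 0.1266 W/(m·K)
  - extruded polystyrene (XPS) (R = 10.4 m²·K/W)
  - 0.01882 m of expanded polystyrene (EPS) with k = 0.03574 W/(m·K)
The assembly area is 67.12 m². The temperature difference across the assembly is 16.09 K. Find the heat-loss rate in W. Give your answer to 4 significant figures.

0.0163/0.1266 = 0.12875
0.01882/0.03574 = 0.52658
R_total = 0.12875 + 10.4 + 0.52658 = 11.055 m²·K/W
Q = A·ΔT/R = 67.12 × 16.09 / 11.055 = 97.687 W

97.69 W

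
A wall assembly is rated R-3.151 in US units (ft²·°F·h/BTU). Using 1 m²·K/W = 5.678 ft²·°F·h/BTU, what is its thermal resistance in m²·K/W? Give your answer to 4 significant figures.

0.5549 m²·K/W

R_SI = 3.151/5.678 = 0.55495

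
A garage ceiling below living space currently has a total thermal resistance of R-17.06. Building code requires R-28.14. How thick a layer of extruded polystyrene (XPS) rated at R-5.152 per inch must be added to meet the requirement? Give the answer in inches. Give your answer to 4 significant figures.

2.151 in

ΔR = 28.14 − 17.06 = 11.08 ft²·°F·h/BTU
L = ΔR / (R/in) = 11.08/5.152 = 2.1506 in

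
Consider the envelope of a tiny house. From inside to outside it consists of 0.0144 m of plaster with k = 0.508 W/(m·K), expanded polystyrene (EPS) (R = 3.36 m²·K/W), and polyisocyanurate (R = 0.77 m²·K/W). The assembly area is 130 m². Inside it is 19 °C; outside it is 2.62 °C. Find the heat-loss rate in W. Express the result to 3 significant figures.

512 W

0.0144/0.508 = 0.02835
R_total = 0.02835 + 3.36 + 0.77 = 4.158 m²·K/W
Q = A·ΔT/R = 130 × (19 − 2.62) / 4.158 = 512.1 W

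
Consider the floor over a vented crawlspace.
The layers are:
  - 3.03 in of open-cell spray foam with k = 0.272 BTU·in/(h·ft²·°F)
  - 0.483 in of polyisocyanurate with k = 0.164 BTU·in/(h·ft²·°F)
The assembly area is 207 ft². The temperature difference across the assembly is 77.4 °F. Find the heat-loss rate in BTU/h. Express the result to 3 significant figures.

3.03/0.272 = 11.14
0.483/0.164 = 2.945
R_total = 11.14 + 2.945 = 14.08 ft²·°F·h/BTU
Q = A·ΔT/R = 207 × 77.4 / 14.08 = 1138 BTU/h

1140 BTU/h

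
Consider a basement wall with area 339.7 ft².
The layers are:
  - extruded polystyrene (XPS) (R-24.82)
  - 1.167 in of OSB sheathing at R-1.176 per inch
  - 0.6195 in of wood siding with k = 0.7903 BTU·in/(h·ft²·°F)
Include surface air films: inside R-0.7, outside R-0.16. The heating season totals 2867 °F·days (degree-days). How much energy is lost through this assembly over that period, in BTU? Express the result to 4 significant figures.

1.167 × 1.176 = 1.3724
0.6195/0.7903 = 0.78388
R_total = 0.7 + 24.82 + 1.3724 + 0.78388 + 0.16 = 27.836 ft²·°F·h/BTU
E = A × HDD × 24 / R = 339.7 × 2867 × 24 / 27.836 = 839700 BTU

839700 BTU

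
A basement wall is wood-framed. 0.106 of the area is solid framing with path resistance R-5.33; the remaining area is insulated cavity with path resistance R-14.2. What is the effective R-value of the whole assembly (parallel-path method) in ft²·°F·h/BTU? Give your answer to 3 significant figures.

U_eff = 0.894/14.2 + 0.106/5.33 = 0.06296 + 0.01989 = 0.08285
R_eff = 1/U_eff = 12.07 ft²·°F·h/BTU

12.1 ft²·°F·h/BTU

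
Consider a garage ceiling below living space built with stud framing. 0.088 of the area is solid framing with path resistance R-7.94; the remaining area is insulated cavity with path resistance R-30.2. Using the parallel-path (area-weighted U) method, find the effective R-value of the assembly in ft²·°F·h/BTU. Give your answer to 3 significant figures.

U_eff = 0.912/30.2 + 0.088/7.94 = 0.0302 + 0.01108 = 0.04128
R_eff = 1/U_eff = 24.22 ft²·°F·h/BTU

24.2 ft²·°F·h/BTU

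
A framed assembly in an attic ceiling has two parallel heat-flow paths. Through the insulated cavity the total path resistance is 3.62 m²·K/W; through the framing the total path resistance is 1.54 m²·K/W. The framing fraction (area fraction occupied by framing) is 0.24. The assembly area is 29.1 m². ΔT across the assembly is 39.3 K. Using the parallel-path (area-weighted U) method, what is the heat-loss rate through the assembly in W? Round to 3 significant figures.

U_eff = 0.76/3.62 + 0.24/1.54 = 0.2099 + 0.1558 = 0.3658
R_eff = 1/U_eff = 2.734 m²·K/W
Q = 29.1 × 39.3 / 2.734 = 418.3 W

418 W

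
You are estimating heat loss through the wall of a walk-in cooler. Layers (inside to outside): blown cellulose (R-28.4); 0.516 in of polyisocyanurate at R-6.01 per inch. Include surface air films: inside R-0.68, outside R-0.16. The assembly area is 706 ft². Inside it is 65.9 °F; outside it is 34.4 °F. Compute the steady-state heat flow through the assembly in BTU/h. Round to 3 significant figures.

688 BTU/h

0.516 × 6.01 = 3.101
R_total = 0.68 + 28.4 + 3.101 + 0.16 = 32.34 ft²·°F·h/BTU
Q = A·ΔT/R = 706 × (65.9 − 34.4) / 32.34 = 687.6 BTU/h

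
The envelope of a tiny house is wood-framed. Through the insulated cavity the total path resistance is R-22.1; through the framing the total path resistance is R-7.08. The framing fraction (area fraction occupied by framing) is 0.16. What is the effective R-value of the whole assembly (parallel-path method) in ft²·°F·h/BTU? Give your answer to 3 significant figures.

16.5 ft²·°F·h/BTU

U_eff = 0.84/22.1 + 0.16/7.08 = 0.03801 + 0.0226 = 0.06061
R_eff = 1/U_eff = 16.5 ft²·°F·h/BTU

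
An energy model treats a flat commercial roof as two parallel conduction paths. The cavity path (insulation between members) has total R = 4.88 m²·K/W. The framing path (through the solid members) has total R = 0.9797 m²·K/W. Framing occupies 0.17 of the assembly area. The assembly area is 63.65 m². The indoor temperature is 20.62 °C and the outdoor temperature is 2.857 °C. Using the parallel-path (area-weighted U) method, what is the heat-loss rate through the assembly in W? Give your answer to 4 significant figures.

U_eff = 0.83/4.88 + 0.17/0.9797 = 0.17008 + 0.17352 = 0.3436
R_eff = 1/U_eff = 2.9103 m²·K/W
Q = 63.65 × (20.62 − 2.857) / 2.9103 = 388.48 W

388.5 W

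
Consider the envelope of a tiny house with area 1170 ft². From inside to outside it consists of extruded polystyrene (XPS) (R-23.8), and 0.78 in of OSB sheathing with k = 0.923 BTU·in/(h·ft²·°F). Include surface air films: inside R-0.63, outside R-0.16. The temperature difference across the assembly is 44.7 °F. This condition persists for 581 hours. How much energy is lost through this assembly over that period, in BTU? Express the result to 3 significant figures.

0.78/0.923 = 0.8451
R_total = 0.63 + 23.8 + 0.8451 + 0.16 = 25.44 ft²·°F·h/BTU
Q = 1170 × 44.7 / 25.44 = 2056 BTU/h
E = 2056 × 581 = 1195000 BTU

1190000 BTU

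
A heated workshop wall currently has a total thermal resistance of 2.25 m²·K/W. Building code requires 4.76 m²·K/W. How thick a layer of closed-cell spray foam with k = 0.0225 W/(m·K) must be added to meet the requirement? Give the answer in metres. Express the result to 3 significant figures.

0.0565 m

ΔR = 4.76 − 2.25 = 2.51 m²·K/W
L = ΔR × k = 2.51 × 0.0225 = 0.05647 m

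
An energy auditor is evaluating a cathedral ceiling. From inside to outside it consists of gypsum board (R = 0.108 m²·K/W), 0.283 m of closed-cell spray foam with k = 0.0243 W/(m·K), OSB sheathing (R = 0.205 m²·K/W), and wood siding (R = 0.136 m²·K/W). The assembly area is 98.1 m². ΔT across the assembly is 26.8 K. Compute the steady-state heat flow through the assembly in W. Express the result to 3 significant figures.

217 W

0.283/0.0243 = 11.65
R_total = 0.108 + 11.65 + 0.205 + 0.136 = 12.1 m²·K/W
Q = A·ΔT/R = 98.1 × 26.8 / 12.1 = 217.4 W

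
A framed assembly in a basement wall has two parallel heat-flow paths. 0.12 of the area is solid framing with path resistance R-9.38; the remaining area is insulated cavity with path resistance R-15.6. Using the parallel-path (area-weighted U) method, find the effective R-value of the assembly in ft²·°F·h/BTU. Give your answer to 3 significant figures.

U_eff = 0.88/15.6 + 0.12/9.38 = 0.05641 + 0.01279 = 0.0692
R_eff = 1/U_eff = 14.45 ft²·°F·h/BTU

14.5 ft²·°F·h/BTU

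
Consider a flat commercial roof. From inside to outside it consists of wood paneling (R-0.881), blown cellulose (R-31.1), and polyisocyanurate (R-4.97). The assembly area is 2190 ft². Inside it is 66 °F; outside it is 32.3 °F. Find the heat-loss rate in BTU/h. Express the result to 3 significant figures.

R_total = 0.881 + 31.1 + 4.97 = 36.95 ft²·°F·h/BTU
Q = A·ΔT/R = 2190 × (66 − 32.3) / 36.95 = 1997 BTU/h

2000 BTU/h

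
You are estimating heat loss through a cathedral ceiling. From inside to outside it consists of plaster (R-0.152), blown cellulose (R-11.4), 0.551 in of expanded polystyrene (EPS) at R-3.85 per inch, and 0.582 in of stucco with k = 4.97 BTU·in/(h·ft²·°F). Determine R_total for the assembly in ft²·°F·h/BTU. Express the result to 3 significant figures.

13.8 ft²·°F·h/BTU

0.551 × 3.85 = 2.121
0.582/4.97 = 0.1171
R_total = 0.152 + 11.4 + 2.121 + 0.1171 = 13.79 ft²·°F·h/BTU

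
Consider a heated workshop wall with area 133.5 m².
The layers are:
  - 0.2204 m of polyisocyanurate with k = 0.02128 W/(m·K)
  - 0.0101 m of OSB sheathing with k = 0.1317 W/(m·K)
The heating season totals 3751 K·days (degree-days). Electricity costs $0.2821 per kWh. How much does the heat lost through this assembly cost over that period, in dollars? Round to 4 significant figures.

0.2204/0.02128 = 10.357
0.0101/0.1317 = 0.076689
R_total = 10.357 + 0.076689 = 10.434 m²·K/W
E = A × HDD × 24 / R / 1000 = 133.5 × 3751 × 24 / 10.434 / 1000 = 1151.8 kWh
Cost = 1151.8 × 0.2821 = $324.94

324.9 dollars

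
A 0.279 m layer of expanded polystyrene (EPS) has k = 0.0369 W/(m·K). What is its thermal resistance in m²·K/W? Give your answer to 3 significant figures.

R = L/k = 0.279/0.0369 = 7.561 m²·K/W

7.56 m²·K/W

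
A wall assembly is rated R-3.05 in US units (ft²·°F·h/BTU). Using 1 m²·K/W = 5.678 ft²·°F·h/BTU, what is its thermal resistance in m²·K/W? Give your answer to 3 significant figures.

R_SI = 3.05/5.678 = 0.5372

0.537 m²·K/W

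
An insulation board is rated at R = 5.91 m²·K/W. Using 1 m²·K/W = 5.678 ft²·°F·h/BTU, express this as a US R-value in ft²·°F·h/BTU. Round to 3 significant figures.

33.6 ft²·°F·h/BTU

R_US = 5.91 × 5.678 = 33.56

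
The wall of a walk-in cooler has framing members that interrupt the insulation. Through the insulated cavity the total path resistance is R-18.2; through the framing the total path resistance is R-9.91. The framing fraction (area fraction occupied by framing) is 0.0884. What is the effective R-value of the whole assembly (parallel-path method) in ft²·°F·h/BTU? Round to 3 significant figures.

U_eff = 0.9116/18.2 + 0.0884/9.91 = 0.05009 + 0.00892 = 0.05901
R_eff = 1/U_eff = 16.95 ft²·°F·h/BTU

16.9 ft²·°F·h/BTU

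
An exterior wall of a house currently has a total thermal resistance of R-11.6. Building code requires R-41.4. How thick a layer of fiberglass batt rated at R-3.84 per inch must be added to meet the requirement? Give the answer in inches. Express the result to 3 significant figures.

7.76 in

ΔR = 41.4 − 11.6 = 29.8 ft²·°F·h/BTU
L = ΔR / (R/in) = 29.8/3.84 = 7.76 in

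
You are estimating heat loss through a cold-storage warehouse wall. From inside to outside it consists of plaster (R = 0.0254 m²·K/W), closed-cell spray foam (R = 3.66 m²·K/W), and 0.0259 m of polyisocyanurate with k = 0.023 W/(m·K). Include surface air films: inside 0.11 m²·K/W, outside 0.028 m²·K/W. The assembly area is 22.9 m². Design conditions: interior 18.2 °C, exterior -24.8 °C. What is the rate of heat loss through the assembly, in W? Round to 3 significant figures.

199 W

0.0259/0.023 = 1.126
R_total = 0.11 + 0.0254 + 3.66 + 1.126 + 0.028 = 4.949 m²·K/W
Q = A·ΔT/R = 22.9 × (18.2 − (-24.8)) / 4.949 = 198.9 W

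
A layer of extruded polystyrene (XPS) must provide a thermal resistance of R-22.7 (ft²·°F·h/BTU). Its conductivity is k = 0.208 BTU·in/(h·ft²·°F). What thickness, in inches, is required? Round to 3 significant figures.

L = R × k = 22.7 × 0.208 = 4.722 in

4.72 in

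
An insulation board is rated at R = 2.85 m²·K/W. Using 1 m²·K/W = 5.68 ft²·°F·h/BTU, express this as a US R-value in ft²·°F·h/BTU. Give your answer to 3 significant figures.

R_US = 2.85 × 5.68 = 16.19

16.2 ft²·°F·h/BTU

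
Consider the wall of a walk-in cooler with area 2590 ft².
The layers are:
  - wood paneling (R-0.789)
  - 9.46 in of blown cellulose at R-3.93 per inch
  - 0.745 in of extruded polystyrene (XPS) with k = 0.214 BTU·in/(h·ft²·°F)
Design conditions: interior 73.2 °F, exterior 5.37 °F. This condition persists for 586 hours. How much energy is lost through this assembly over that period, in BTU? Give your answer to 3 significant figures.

9.46 × 3.93 = 37.18
0.745/0.214 = 3.481
R_total = 0.789 + 37.18 + 3.481 = 41.45 ft²·°F·h/BTU
Q = 2590 × (73.2 − 5.37) / 41.45 = 4239 BTU/h
E = 4239 × 586 = 2484000 BTU

2480000 BTU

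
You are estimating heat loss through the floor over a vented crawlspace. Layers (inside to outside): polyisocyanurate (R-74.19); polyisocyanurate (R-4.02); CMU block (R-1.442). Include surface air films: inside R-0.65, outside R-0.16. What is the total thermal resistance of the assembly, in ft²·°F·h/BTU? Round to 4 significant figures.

R_total = 0.65 + 74.19 + 4.02 + 1.442 + 0.16 = 80.462 ft²·°F·h/BTU

80.46 ft²·°F·h/BTU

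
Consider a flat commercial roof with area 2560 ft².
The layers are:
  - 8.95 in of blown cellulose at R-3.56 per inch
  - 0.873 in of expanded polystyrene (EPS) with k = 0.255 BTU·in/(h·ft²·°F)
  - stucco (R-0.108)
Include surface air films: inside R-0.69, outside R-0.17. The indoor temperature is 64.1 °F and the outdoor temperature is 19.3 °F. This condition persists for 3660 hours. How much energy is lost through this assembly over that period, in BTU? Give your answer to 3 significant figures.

8.95 × 3.56 = 31.86
0.873/0.255 = 3.424
R_total = 0.69 + 31.86 + 3.424 + 0.108 + 0.17 = 36.25 ft²·°F·h/BTU
Q = 2560 × (64.1 − 19.3) / 36.25 = 3163 BTU/h
E = 3163 × 3660 = 11580000 BTU

11600000 BTU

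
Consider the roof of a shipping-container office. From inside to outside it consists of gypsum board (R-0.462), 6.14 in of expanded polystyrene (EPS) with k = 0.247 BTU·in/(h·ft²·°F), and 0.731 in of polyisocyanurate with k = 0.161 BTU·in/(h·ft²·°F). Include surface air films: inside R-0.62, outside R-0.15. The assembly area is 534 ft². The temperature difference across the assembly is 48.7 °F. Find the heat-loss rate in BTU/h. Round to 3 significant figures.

849 BTU/h

6.14/0.247 = 24.86
0.731/0.161 = 4.54
R_total = 0.62 + 0.462 + 24.86 + 4.54 + 0.15 = 30.63 ft²·°F·h/BTU
Q = A·ΔT/R = 534 × 48.7 / 30.63 = 849 BTU/h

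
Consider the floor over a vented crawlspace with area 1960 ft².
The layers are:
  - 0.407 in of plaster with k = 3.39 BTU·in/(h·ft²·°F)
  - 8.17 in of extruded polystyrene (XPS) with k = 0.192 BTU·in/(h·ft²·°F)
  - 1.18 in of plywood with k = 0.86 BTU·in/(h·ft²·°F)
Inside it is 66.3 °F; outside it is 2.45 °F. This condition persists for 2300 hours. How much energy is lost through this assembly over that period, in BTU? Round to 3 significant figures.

6540000 BTU

0.407/3.39 = 0.1201
8.17/0.192 = 42.55
1.18/0.86 = 1.372
R_total = 0.1201 + 42.55 + 1.372 = 44.04 ft²·°F·h/BTU
Q = 1960 × (66.3 − 2.45) / 44.04 = 2841 BTU/h
E = 2841 × 2300 = 6535000 BTU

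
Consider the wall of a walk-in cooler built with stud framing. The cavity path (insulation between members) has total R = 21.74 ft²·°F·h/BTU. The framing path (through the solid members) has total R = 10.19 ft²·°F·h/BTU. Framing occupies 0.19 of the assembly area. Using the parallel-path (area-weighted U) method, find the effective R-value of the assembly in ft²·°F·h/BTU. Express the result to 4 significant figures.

17.89 ft²·°F·h/BTU

U_eff = 0.81/21.74 + 0.19/10.19 = 0.037259 + 0.018646 = 0.055904
R_eff = 1/U_eff = 17.888 ft²·°F·h/BTU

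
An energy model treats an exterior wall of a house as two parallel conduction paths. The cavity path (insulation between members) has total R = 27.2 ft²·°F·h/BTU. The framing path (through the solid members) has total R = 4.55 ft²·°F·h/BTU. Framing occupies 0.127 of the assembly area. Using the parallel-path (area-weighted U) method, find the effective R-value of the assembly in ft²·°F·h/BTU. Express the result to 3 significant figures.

16.7 ft²·°F·h/BTU

U_eff = 0.873/27.2 + 0.127/4.55 = 0.0321 + 0.02791 = 0.06001
R_eff = 1/U_eff = 16.66 ft²·°F·h/BTU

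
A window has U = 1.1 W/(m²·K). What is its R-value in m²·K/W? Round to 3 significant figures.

R = 1/U = 1/1.1 = 0.9091

0.909 m²·K/W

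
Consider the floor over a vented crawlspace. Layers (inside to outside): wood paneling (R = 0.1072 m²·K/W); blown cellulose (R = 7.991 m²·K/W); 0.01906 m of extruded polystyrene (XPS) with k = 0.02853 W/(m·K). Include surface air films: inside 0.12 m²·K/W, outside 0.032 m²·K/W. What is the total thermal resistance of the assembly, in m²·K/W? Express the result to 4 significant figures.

8.918 m²·K/W

0.01906/0.02853 = 0.66807
R_total = 0.12 + 0.1072 + 7.991 + 0.66807 + 0.032 = 8.9183 m²·K/W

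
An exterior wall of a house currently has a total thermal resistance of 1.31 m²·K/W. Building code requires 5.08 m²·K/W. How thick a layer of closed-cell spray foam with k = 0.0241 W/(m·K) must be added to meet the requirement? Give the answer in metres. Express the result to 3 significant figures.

0.0909 m

ΔR = 5.08 − 1.31 = 3.77 m²·K/W
L = ΔR × k = 3.77 × 0.0241 = 0.09086 m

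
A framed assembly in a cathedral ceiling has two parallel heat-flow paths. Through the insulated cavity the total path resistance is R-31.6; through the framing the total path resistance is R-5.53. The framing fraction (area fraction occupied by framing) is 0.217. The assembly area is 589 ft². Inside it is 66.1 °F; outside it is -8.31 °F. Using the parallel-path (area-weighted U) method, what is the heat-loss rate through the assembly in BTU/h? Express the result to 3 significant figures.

2810 BTU/h

U_eff = 0.783/31.6 + 0.217/5.53 = 0.02478 + 0.03924 = 0.06402
R_eff = 1/U_eff = 15.62 ft²·°F·h/BTU
Q = 589 × (66.1 − (-8.31)) / 15.62 = 2806 BTU/h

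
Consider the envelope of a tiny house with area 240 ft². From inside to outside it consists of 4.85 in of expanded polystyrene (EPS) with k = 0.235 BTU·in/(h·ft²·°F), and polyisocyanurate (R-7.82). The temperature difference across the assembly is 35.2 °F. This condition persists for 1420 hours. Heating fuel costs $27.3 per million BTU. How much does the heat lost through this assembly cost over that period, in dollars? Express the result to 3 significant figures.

11.5 dollars

4.85/0.235 = 20.64
R_total = 20.64 + 7.82 = 28.46 ft²·°F·h/BTU
Q = 240 × 35.2 / 28.46 = 296.9 BTU/h
E = 296.9 × 1420 = 421500 BTU
Cost = 421500/10⁶ × 27.3 = $11.51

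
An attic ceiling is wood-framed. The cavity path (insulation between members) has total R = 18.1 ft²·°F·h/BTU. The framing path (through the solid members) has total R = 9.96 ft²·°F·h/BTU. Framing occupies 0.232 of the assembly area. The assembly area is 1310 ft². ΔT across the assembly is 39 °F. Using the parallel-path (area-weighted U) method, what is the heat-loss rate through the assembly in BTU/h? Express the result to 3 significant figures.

3360 BTU/h

U_eff = 0.768/18.1 + 0.232/9.96 = 0.04243 + 0.02329 = 0.06572
R_eff = 1/U_eff = 15.22 ft²·°F·h/BTU
Q = 1310 × 39 / 15.22 = 3358 BTU/h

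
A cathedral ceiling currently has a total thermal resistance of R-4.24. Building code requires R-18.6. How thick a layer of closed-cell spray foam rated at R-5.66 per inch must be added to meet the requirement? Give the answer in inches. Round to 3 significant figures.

2.54 in

ΔR = 18.6 − 4.24 = 14.36 ft²·°F·h/BTU
L = ΔR / (R/in) = 14.36/5.66 = 2.537 in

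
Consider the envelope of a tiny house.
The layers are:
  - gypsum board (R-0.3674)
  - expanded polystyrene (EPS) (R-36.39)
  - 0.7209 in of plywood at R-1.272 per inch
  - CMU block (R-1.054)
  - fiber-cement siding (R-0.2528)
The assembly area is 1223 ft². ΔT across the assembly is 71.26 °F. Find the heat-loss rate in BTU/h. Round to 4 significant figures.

0.7209 × 1.272 = 0.91698
R_total = 0.3674 + 36.39 + 0.91698 + 1.054 + 0.2528 = 38.981 ft²·°F·h/BTU
Q = A·ΔT/R = 1223 × 71.26 / 38.981 = 2235.7 BTU/h

2236 BTU/h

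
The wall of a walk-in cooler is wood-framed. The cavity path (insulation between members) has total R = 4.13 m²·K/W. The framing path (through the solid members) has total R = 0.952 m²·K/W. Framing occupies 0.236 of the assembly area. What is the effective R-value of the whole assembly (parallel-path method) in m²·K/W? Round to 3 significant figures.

2.31 m²·K/W

U_eff = 0.764/4.13 + 0.236/0.952 = 0.185 + 0.2479 = 0.4329
R_eff = 1/U_eff = 2.31 m²·K/W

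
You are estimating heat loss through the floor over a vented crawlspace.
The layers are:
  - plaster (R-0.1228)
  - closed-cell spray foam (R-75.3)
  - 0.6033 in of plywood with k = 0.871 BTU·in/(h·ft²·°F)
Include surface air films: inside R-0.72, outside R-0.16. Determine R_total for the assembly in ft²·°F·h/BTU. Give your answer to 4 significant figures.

0.6033/0.871 = 0.69265
R_total = 0.72 + 0.1228 + 75.3 + 0.69265 + 0.16 = 76.995 ft²·°F·h/BTU

77.00 ft²·°F·h/BTU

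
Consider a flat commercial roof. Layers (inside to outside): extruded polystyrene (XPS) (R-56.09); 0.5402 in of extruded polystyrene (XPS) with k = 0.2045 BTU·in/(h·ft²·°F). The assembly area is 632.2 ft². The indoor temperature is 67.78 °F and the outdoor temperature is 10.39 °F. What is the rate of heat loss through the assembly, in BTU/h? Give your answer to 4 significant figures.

0.5402/0.2045 = 2.6416
R_total = 56.09 + 2.6416 = 58.732 ft²·°F·h/BTU
Q = A·ΔT/R = 632.2 × (67.78 − 10.39) / 58.732 = 617.76 BTU/h

617.8 BTU/h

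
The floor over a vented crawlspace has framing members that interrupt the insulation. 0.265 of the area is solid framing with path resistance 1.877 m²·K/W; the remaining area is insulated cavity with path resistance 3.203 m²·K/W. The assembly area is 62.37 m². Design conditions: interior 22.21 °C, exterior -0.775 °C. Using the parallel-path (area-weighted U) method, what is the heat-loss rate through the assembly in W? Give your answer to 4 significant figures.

531.4 W

U_eff = 0.735/3.203 + 0.265/1.877 = 0.22947 + 0.14118 = 0.37066
R_eff = 1/U_eff = 2.6979 m²·K/W
Q = 62.37 × (22.21 − (-0.775)) / 2.6979 = 531.36 W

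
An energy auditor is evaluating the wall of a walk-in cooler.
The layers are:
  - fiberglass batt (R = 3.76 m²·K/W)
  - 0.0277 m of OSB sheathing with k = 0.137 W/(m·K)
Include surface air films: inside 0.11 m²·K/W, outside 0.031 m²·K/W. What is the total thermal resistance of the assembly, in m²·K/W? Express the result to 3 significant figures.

4.10 m²·K/W

0.0277/0.137 = 0.2022
R_total = 0.11 + 3.76 + 0.2022 + 0.031 = 4.103 m²·K/W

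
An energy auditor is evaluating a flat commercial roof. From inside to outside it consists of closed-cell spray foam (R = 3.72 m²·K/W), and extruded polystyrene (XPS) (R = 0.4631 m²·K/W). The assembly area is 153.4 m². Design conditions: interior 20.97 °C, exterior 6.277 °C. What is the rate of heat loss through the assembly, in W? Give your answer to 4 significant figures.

538.8 W

R_total = 3.72 + 0.4631 = 4.1831 m²·K/W
Q = A·ΔT/R = 153.4 × (20.97 − 6.277) / 4.1831 = 538.81 W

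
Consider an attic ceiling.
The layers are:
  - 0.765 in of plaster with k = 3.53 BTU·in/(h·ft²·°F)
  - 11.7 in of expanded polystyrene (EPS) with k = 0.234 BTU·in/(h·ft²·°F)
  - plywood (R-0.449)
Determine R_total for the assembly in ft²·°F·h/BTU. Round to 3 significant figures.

50.7 ft²·°F·h/BTU

0.765/3.53 = 0.2167
11.7/0.234 = 50
R_total = 0.2167 + 50 + 0.449 = 50.67 ft²·°F·h/BTU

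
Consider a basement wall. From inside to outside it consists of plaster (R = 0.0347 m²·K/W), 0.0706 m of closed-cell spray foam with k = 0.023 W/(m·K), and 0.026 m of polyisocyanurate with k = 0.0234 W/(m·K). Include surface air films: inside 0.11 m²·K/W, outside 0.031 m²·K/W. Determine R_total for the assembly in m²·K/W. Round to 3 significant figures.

4.36 m²·K/W

0.0706/0.023 = 3.07
0.026/0.0234 = 1.111
R_total = 0.11 + 0.0347 + 3.07 + 1.111 + 0.031 = 4.356 m²·K/W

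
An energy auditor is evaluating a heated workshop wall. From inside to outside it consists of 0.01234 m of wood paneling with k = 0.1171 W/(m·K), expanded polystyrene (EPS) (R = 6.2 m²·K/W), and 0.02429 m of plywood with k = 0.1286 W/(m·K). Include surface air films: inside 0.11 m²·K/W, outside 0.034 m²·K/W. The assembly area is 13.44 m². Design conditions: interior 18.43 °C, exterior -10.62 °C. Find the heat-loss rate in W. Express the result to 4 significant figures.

58.82 W

0.01234/0.1171 = 0.10538
0.02429/0.1286 = 0.18888
R_total = 0.11 + 0.10538 + 6.2 + 0.18888 + 0.034 = 6.6383 m²·K/W
Q = A·ΔT/R = 13.44 × (18.43 − (-10.62)) / 6.6383 = 58.815 W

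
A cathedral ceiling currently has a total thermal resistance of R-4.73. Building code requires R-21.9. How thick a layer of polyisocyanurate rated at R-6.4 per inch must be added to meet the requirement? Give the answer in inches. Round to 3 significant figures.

ΔR = 21.9 − 4.73 = 17.17 ft²·°F·h/BTU
L = ΔR / (R/in) = 17.17/6.4 = 2.683 in

2.68 in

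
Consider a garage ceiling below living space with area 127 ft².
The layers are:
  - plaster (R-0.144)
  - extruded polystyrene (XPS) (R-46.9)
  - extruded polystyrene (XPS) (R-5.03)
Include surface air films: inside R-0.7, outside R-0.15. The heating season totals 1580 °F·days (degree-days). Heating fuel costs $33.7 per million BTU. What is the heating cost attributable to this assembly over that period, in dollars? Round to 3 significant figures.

3.07 dollars

R_total = 0.7 + 0.144 + 46.9 + 5.03 + 0.15 = 52.92 ft²·°F·h/BTU
E = A × HDD × 24 / R = 127 × 1580 × 24 / 52.92 = 91000 BTU
Cost = 91000/10⁶ × 33.7 = $3.067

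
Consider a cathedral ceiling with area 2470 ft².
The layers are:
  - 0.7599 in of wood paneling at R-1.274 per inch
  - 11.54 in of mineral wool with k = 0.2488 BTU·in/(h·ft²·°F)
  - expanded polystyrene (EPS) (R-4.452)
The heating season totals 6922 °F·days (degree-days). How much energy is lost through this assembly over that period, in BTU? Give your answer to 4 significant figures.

0.7599 × 1.274 = 0.96811
11.54/0.2488 = 46.383
R_total = 0.96811 + 46.383 + 4.452 = 51.803 ft²·°F·h/BTU
E = A × HDD × 24 / R = 2470 × 6922 × 24 / 51.803 = 7921100 BTU

7921000 BTU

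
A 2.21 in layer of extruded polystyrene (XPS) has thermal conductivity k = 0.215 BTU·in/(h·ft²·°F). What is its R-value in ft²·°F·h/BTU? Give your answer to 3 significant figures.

R = L/k = 2.21/0.215 = 10.28 ft²·°F·h/BTU

10.3 ft²·°F·h/BTU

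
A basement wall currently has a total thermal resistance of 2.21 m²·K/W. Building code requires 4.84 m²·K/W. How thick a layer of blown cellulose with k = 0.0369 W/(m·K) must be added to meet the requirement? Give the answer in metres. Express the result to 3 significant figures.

0.0970 m

ΔR = 4.84 − 2.21 = 2.63 m²·K/W
L = ΔR × k = 2.63 × 0.0369 = 0.09705 m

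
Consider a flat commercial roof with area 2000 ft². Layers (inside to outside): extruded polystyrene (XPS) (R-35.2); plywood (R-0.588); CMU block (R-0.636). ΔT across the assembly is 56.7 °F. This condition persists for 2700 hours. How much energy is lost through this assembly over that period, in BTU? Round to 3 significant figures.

R_total = 35.2 + 0.588 + 0.636 = 36.42 ft²·°F·h/BTU
Q = 2000 × 56.7 / 36.42 = 3113 BTU/h
E = 3113 × 2700 = 8406000 BTU

8410000 BTU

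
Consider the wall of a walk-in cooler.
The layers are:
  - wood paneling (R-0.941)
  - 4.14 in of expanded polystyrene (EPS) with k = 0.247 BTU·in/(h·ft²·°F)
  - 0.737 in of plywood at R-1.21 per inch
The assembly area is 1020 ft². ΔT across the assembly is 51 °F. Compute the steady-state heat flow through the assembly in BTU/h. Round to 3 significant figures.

2800 BTU/h

4.14/0.247 = 16.76
0.737 × 1.21 = 0.8918
R_total = 0.941 + 16.76 + 0.8918 = 18.59 ft²·°F·h/BTU
Q = A·ΔT/R = 1020 × 51 / 18.59 = 2798 BTU/h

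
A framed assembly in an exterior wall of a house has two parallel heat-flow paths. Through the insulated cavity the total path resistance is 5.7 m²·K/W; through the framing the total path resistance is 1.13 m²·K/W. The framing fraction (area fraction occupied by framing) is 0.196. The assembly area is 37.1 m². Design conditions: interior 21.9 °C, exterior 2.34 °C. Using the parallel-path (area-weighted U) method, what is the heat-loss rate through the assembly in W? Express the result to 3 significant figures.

228 W

U_eff = 0.804/5.7 + 0.196/1.13 = 0.1411 + 0.1735 = 0.3145
R_eff = 1/U_eff = 3.18 m²·K/W
Q = 37.1 × (21.9 − 2.34) / 3.18 = 228.2 W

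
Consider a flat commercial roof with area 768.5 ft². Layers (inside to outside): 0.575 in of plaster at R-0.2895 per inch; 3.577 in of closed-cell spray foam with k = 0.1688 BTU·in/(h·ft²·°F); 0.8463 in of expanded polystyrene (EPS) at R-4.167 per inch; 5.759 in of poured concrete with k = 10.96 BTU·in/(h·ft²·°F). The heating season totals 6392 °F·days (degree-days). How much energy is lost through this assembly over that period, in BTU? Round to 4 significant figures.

4640000 BTU

0.575 × 0.2895 = 0.16646
3.577/0.1688 = 21.191
0.8463 × 4.167 = 3.5265
5.759/10.96 = 0.52546
R_total = 0.16646 + 21.191 + 3.5265 + 0.52546 = 25.409 ft²·°F·h/BTU
E = A × HDD × 24 / R = 768.5 × 6392 × 24 / 25.409 = 4639800 BTU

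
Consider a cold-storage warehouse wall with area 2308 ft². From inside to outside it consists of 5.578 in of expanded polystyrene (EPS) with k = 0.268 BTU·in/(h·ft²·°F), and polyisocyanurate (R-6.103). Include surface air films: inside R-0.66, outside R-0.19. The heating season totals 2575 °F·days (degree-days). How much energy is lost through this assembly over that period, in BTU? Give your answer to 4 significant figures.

5137000 BTU

5.578/0.268 = 20.813
R_total = 0.66 + 20.813 + 6.103 + 0.19 = 27.766 ft²·°F·h/BTU
E = A × HDD × 24 / R = 2308 × 2575 × 24 / 27.766 = 5136900 BTU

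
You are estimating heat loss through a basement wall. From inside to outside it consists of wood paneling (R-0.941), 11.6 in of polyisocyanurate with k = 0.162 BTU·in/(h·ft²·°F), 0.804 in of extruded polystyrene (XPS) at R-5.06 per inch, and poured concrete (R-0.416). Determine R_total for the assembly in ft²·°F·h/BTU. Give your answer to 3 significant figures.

77.0 ft²·°F·h/BTU

11.6/0.162 = 71.6
0.804 × 5.06 = 4.068
R_total = 0.941 + 71.6 + 4.068 + 0.416 = 77.03 ft²·°F·h/BTU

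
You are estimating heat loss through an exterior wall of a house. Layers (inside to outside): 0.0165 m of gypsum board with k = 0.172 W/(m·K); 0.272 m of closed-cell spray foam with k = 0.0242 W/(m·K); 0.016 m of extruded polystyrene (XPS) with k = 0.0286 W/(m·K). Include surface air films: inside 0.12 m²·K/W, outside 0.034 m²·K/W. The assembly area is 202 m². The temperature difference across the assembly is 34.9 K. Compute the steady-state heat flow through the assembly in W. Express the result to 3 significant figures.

585 W

0.0165/0.172 = 0.09593
0.272/0.0242 = 11.24
0.016/0.0286 = 0.5594
R_total = 0.12 + 0.09593 + 11.24 + 0.5594 + 0.034 = 12.05 m²·K/W
Q = A·ΔT/R = 202 × 34.9 / 12.05 = 585.1 W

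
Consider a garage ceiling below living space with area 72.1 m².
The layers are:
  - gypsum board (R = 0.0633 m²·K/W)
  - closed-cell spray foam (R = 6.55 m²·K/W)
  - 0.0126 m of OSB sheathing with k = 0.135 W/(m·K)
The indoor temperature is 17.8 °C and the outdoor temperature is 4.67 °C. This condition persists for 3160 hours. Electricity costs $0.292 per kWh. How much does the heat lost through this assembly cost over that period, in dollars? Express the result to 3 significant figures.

130 dollars

0.0126/0.135 = 0.09333
R_total = 0.0633 + 6.55 + 0.09333 = 6.707 m²·K/W
Q = 72.1 × (17.8 − 4.67) / 6.707 = 141.2 W
E = 141.2 W × 3160 h / 1000 = 446 kWh
Cost = 446 × 0.292 = $130.2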